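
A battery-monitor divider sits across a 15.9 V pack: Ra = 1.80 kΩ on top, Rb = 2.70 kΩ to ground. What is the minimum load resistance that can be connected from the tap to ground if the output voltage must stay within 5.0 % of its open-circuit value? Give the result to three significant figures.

R_L(min) ≈ 20.5 kΩ

Output resistance R_th = Ra‖Rb = (1.80 × 2.70)/4.500 = 1.080 kΩ.
The fractional drop is R_th/(R_th + R_L); requiring this ≤ 0.0500 gives R_L ≥ R_th(1/0.0500 − 1) = 1.080 × 19.00 = 20.5 kΩ.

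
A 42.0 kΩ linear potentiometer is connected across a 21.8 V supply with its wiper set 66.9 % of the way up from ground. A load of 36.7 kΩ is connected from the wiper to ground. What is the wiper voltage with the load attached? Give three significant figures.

The wiper splits the pot into (1−α)R = 13.90 kΩ above and αR = 28.10 kΩ below.
Lower section ‖ load = 15.91 kΩ.
V_wiper = 21.8 × 15.91/(13.90 + 15.91) = 11.6 V.

V ≈ 11.6 V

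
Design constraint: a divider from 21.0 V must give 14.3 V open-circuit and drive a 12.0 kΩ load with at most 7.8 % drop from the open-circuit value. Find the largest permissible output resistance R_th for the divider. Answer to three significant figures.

R_th ≤ 1.02 kΩ

Loading drop = R_th/(R_th + R_L) ≤ 0.0780, so R_th ≤ R_L · ε/(1−ε) = 12.0 kΩ × 0.0780/0.9220 = 1.02 kΩ.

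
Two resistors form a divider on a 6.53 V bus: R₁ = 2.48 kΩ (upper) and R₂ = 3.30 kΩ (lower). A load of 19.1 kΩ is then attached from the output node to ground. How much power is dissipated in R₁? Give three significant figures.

Total resistance from the source is R₁ + (R₂‖R_L) = 5.294 kΩ, so I = 6.53/5.294 kΩ = 1.234 mA.
P = I²·R₁ = (1.234 mA)² × 2.48 kΩ = 3.77 mW.

P ≈ 3.77 mW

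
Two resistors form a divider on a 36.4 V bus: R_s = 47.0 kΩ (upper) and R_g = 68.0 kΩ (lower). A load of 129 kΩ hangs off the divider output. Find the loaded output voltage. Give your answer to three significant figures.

The load sits in parallel with R_g: R_g‖R_L = (68.0 × 129) / (68.0 + 129) = 44.53 kΩ.
V_out = 36.4 × 44.53 / (47.0 + 44.53) = 36.4 × 44.53/91.53 = 17.7 V.

V_out ≈ 17.7 V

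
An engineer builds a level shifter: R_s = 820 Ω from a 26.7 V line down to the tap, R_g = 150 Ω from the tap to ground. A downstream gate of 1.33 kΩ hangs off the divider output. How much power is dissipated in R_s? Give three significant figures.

P ≈ 641 mW

Total resistance from the source is R_s + (R_g‖R_L) = 954.8 Ω, so I = 26.7/954.8 Ω = 27.96 mA.
P = I²·R_s = (27.96 mA)² × 820 Ω = 641 mW.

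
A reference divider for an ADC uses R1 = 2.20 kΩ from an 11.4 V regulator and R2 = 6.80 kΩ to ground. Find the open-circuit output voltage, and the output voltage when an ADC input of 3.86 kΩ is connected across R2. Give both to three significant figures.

Unloaded: 8.61 V; loaded: 6.02 V

Open-circuit: V = 11.4 × 6.80/(2.20 + 6.80) = 8.61 V.
With the load, R2 becomes R2‖R_L = 2.462 kΩ, so V = 11.4 × 2.462/4.662 = 6.02 V.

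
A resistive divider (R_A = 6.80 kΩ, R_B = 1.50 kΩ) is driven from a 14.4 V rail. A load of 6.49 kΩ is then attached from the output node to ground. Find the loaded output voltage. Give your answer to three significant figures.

V_out ≈ 2.19 V

The load sits in parallel with R_B: R_B‖R_L = (1.50 × 6.49) / (1.50 + 6.49) = 1.218 kΩ.
V_out = 14.4 × 1.218 / (6.80 + 1.218) = 14.4 × 1.218/8.018 = 2.19 V.
(Unloaded it would have been 2.60 V.)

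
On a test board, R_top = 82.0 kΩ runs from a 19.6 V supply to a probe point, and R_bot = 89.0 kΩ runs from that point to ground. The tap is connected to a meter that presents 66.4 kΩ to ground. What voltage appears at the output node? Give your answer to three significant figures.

The load sits in parallel with R_bot: R_bot‖R_L = (89.0 × 66.4) / (89.0 + 66.4) = 38.03 kΩ.
V_out = 19.6 × 38.03 / (82.0 + 38.03) = 19.6 × 38.03/120.0 = 6.21 V.

V_out ≈ 6.21 V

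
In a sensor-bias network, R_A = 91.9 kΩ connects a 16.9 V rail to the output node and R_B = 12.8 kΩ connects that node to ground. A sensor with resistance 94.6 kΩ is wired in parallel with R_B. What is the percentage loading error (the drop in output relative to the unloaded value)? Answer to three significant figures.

10.6 %

Unloaded V = 16.9 × 12.8/104.7 = 2.0661 V.
Loaded: R_B‖R_L = 11.27 kΩ, giving V = 16.9 × 11.27/103.2 = 1.8468 V.
Drop = (2.0661 − 1.8468) / 2.0661 = 10.6 %.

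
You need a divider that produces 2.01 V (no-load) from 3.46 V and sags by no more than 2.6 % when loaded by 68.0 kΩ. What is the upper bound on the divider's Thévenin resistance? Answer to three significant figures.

R_th ≤ 1.82 kΩ

Loading drop = R_th/(R_th + R_L) ≤ 0.0260, so R_th ≤ R_L · ε/(1−ε) = 68.0 kΩ × 0.0260/0.9740 = 1.82 kΩ.
(Any R1, R2 with R2/(R1+R2) = 0.581 and R1‖R2 ≤ 1.82 kΩ will meet the spec.)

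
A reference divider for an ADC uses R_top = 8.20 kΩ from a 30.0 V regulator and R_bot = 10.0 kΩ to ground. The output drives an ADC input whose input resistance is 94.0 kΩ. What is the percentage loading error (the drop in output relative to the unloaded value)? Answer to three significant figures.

4.57 %

The divider's output (Thévenin) resistance is R_top‖R_bot = 4.505 kΩ.
Fractional drop under load = R_th/(R_th + R_L) = 4.505 / (4.505 + 94.0) = 0.04574.
So the output falls by 4.57 %.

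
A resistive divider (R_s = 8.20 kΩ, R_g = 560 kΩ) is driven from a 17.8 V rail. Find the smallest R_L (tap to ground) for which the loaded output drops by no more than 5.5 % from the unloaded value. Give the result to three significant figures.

Output resistance R_th = R_s‖R_g = (8.20 × 560)/568.2 = 8.082 kΩ.
The fractional drop is R_th/(R_th + R_L); requiring this ≤ 0.0550 gives R_L ≥ R_th(1/0.0550 − 1) = 8.082 × 17.18 = 139 kΩ.

R_L(min) ≈ 139 kΩ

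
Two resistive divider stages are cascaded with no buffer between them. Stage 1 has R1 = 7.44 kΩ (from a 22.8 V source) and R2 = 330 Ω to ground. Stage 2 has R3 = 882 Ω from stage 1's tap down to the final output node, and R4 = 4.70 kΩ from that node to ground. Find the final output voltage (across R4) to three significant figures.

Stage 2 presents R3+R4 = 5582 Ω as a load on stage 1's tap.
Stage 1's lower leg becomes R2‖(R3+R4) = 311.6 Ω, so V_mid = 22.8 × 311.6/7752 = 0.9165 V.
Stage 2 is itself unloaded: V_out = V_mid × R4/(R3+R4) = 0.9165 × 4700/5582 = 0.772 V.

V_out ≈ 0.772 V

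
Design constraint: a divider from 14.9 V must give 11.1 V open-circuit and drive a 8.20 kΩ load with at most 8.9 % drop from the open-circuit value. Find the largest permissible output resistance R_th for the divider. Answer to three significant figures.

R_th ≤ 801 Ω

Loading drop = R_th/(R_th + R_L) ≤ 0.0890, so R_th ≤ R_L · ε/(1−ε) = 8.20 kΩ × 0.0890/0.9110 = 801 Ω.
(Any R1, R2 with R2/(R1+R2) = 0.745 and R1‖R2 ≤ 801 Ω will meet the spec.)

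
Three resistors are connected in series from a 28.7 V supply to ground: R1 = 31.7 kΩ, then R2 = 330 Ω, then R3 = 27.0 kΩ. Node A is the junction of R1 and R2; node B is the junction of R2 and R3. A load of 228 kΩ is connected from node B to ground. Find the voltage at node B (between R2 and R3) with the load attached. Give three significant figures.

At node B, R3 is in parallel with the load: R3‖R_L = 24140 Ω.
Below node A the resistance is R2 + (R3‖R_L) = 24470 Ω, so V_A = 28.7 × 24470/56170 = 12.50 V.
Then V_B = V_A × (R3‖R_L)/(R2 + R3‖R_L) = 12.50 × 24140/24470 = 12.3 V.

V ≈ 12.3 V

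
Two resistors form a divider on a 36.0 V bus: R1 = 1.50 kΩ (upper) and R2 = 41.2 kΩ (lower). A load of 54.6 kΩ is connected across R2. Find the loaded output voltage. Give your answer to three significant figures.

V_out ≈ 33.8 V

The load sits in parallel with R2: R2‖R_L = (41.2 × 54.6) / (41.2 + 54.6) = 23.48 kΩ.
V_out = 36.0 × 23.48 / (1.50 + 23.48) = 36.0 × 23.48/24.98 = 33.8 V.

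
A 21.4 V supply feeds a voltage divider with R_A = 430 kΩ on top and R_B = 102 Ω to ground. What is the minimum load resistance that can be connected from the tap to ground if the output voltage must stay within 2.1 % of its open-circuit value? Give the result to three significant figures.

Output resistance R_th = R_A‖R_B = (430000 × 102)/430100 = 102.0 Ω.
The fractional drop is R_th/(R_th + R_L); requiring this ≤ 0.0210 gives R_L ≥ R_th(1/0.0210 − 1) = 102.0 × 46.62 = 4.75 kΩ.

R_L(min) ≈ 4.75 kΩ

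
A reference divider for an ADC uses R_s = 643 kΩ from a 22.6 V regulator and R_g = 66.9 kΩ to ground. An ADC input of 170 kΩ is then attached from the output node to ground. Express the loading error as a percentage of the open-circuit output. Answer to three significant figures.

The divider's output (Thévenin) resistance is R_s‖R_g = 60.60 kΩ.
Fractional drop under load = R_th/(R_th + R_L) = 60.60 / (60.60 + 170) = 0.2628.
So the output falls by 26.3 %.

26.3 %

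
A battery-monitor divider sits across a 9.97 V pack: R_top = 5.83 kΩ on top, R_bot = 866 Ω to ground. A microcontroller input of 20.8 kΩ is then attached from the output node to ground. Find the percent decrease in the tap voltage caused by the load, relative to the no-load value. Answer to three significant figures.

3.50 %

The divider's output (Thévenin) resistance is R_top‖R_bot = 754.0 Ω.
Fractional drop under load = R_th/(R_th + R_L) = 754.0 / (754.0 + 20800) = 0.03498.
So the output falls by 3.50 %.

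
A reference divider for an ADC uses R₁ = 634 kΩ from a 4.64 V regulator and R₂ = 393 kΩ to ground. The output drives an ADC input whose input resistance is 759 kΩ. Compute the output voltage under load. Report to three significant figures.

The load sits in parallel with R₂: R₂‖R_L = (393 × 759) / (393 + 759) = 258.9 kΩ.
V_out = 4.64 × 258.9 / (634 + 258.9) = 4.64 × 258.9/892.9 = 1.35 V.
(Unloaded it would have been 1.78 V.)

V_out ≈ 1.35 V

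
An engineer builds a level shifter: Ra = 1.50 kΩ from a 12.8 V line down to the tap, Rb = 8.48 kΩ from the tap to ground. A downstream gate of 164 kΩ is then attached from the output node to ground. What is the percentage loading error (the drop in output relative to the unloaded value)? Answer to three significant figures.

0.771 %

The divider's output (Thévenin) resistance is Ra‖Rb = 1.275 kΩ.
Fractional drop under load = R_th/(R_th + R_L) = 1.275 / (1.275 + 164) = 0.007712.
So the output falls by 0.771 %.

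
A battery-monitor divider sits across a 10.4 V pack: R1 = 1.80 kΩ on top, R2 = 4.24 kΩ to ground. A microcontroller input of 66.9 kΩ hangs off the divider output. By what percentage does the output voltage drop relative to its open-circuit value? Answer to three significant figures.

The divider's output (Thévenin) resistance is R1‖R2 = 1.264 kΩ.
Fractional drop under load = R_th/(R_th + R_L) = 1.264 / (1.264 + 66.9) = 0.01854.
So the output falls by 1.85 %.

1.85 %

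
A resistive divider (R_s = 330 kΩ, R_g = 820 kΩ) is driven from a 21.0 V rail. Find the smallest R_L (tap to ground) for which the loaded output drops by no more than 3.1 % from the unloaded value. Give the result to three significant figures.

R_L(min) ≈ 7.36 MΩ

Output resistance R_th = R_s‖R_g = (330 × 820)/1150 = 235.3 kΩ.
The fractional drop is R_th/(R_th + R_L); requiring this ≤ 0.0310 gives R_L ≥ R_th(1/0.0310 − 1) = 235.3 × 31.26 = 7.36 MΩ.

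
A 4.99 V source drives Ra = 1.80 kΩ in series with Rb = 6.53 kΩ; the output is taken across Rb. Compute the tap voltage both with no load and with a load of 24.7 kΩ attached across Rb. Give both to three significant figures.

Open-circuit: V = 4.99 × 6.53/(1.80 + 6.53) = 3.91 V.
With the load, Rb becomes Rb‖R_L = 5.165 kΩ, so V = 4.99 × 5.165/6.965 = 3.70 V.

Unloaded: 3.91 V; loaded: 3.70 V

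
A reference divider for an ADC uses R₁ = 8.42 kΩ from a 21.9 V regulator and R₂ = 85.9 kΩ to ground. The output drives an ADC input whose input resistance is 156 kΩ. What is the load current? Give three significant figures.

I_L ≈ 0.122 mA

R₂‖R_L = 55.40 kΩ; V_out = 21.9 × 55.40/63.82 = 19.01 V.
I_L = V_out / R_L = 19.01 / 156 kΩ = 0.122 mA.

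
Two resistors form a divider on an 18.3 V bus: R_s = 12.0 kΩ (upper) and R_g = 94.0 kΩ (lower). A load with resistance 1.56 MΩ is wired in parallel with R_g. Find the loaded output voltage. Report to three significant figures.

The load sits in parallel with R_g: R_g‖R_L = (94.0 × 1560) / (94.0 + 1560) = 88.66 kΩ.
V_out = 18.3 × 88.66 / (12.0 + 88.66) = 18.3 × 88.66/100.7 = 16.1 V.

V_out ≈ 16.1 V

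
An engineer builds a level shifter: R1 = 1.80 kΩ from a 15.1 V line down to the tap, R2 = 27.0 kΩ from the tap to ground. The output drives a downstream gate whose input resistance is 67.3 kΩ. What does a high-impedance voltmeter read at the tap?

The load sits in parallel with R2: R2‖R_L = (27.0 × 67.3) / (27.0 + 67.3) = 19.27 kΩ.
V_out = 15.1 × 19.27 / (1.80 + 19.27) = 15.1 × 19.27/21.07 = 13.8 V.

V_out ≈ 13.8 V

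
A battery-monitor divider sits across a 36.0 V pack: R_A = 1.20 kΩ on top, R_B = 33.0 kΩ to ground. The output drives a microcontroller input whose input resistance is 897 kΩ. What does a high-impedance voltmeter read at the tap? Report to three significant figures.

The load sits in parallel with R_B: R_B‖R_L = (33.0 × 897) / (33.0 + 897) = 31.83 kΩ.
V_out = 36.0 × 31.83 / (1.20 + 31.83) = 36.0 × 31.83/33.03 = 34.7 V.
(Unloaded it would have been 34.7 V.)

V_out ≈ 34.7 V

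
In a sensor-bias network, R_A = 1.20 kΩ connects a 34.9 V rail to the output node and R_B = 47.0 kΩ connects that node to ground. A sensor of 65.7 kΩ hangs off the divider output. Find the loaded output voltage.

The load sits in parallel with R_B: R_B‖R_L = (47.0 × 65.7) / (47.0 + 65.7) = 27.40 kΩ.
V_out = 34.9 × 27.40 / (1.20 + 27.40) = 34.9 × 27.40/28.60 = 33.4 V.

V_out ≈ 33.4 V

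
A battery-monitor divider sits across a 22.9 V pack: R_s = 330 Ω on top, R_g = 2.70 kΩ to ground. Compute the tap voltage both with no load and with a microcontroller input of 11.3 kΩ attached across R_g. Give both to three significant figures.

Unloaded: 20.4 V; loaded: 19.9 V

Open-circuit: V = 22.9 × 2700/(330 + 2700) = 20.4 V.
With the load, R_g becomes R_g‖R_L = 2179 Ω, so V = 22.9 × 2179/2509 = 19.9 V.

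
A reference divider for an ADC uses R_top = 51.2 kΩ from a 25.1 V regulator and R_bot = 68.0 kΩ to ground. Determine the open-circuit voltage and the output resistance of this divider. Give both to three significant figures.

V_th is the open-circuit tap voltage: 25.1 × 68.0/(51.2 + 68.0) = 14.3 V.
With the supply zeroed, R_top and R_bot appear in parallel from the tap: R_th = R_top‖R_bot = (51.2 × 68.0)/119.2 = 29.2 kΩ.

V_th = 14.3 V, R_th = 29.2 kΩ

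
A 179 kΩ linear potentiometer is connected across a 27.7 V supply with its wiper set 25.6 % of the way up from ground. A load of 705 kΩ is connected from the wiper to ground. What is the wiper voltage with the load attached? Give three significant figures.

The wiper splits the pot into (1−α)R = 133.2 kΩ above and αR = 45.82 kΩ below.
Lower section ‖ load = 43.03 kΩ.
V_wiper = 27.7 × 43.03/(133.2 + 43.03) = 6.76 V.

V ≈ 6.76 V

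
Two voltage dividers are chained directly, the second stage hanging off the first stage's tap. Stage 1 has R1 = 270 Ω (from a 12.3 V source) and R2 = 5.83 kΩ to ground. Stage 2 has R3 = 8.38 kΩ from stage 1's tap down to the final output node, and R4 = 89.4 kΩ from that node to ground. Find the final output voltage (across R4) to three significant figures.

Stage 2 presents R3+R4 = 97780 Ω as a load on stage 1's tap.
Stage 1's lower leg becomes R2‖(R3+R4) = 5502 Ω, so V_mid = 12.3 × 5502/5772 = 11.72 V.
Stage 2 is itself unloaded: V_out = V_mid × R4/(R3+R4) = 11.72 × 89400/97780 = 10.7 V.

V_out ≈ 10.7 V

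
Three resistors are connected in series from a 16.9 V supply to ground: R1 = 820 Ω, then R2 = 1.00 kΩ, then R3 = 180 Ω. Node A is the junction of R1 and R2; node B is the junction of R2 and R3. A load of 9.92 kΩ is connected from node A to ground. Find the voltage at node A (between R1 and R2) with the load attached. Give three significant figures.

V ≈ 9.51 V

Below node A the series string R2+R3 = 1180 Ω sits in parallel with the 9920 Ω load: 1055 Ω.
V_A = 16.9 × 1055/(820 + 1055) = 9.51 V.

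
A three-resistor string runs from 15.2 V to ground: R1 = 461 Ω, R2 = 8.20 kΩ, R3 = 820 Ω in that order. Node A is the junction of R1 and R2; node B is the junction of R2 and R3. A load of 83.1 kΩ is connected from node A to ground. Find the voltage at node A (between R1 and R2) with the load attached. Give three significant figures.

Below node A the series string R2+R3 = 9020 Ω sits in parallel with the 83100 Ω load: 8137 Ω.
V_A = 15.2 × 8137/(461 + 8137) = 14.4 V.

V ≈ 14.4 V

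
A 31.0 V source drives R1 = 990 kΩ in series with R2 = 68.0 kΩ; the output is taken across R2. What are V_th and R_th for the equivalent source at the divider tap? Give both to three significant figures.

V_th = 1.99 V, R_th = 63.6 kΩ

V_th is the open-circuit tap voltage: 31.0 × 68.0/(990 + 68.0) = 1.99 V.
With the supply zeroed, R1 and R2 appear in parallel from the tap: R_th = R1‖R2 = (990 × 68.0)/1058 = 63.6 kΩ.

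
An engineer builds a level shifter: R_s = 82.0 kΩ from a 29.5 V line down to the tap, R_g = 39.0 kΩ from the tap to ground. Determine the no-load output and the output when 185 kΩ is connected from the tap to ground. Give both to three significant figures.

Open-circuit: V = 29.5 × 39.0/(82.0 + 39.0) = 9.51 V.
With the load, R_g becomes R_g‖R_L = 32.21 kΩ, so V = 29.5 × 32.21/114.2 = 8.32 V.

Unloaded: 9.51 V; loaded: 8.32 V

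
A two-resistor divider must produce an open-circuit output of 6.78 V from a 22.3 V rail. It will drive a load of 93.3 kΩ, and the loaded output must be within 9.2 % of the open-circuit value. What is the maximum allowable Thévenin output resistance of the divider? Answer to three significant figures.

Loading drop = R_th/(R_th + R_L) ≤ 0.0920, so R_th ≤ R_L · ε/(1−ε) = 93.3 kΩ × 0.0920/0.9080 = 9.45 kΩ.

R_th ≤ 9.45 kΩ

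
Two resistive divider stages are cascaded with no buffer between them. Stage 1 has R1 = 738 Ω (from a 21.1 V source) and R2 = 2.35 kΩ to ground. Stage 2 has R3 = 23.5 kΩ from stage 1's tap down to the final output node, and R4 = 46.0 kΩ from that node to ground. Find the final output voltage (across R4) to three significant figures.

V_out ≈ 10.5 V

Stage 2 presents R3+R4 = 69500 Ω as a load on stage 1's tap.
Stage 1's lower leg becomes R2‖(R3+R4) = 2273 Ω, so V_mid = 21.1 × 2273/3011 = 15.93 V.
Stage 2 is itself unloaded: V_out = V_mid × R4/(R3+R4) = 15.93 × 46000/69500 = 10.5 V.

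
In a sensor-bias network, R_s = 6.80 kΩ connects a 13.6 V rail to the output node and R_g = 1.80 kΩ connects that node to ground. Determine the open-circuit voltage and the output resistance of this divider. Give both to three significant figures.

V_th = 2.85 V, R_th = 1.42 kΩ

V_th is the open-circuit tap voltage: 13.6 × 1.80/(6.80 + 1.80) = 2.85 V.
With the supply zeroed, R_s and R_g appear in parallel from the tap: R_th = R_s‖R_g = (6.80 × 1.80)/8.600 = 1.42 kΩ.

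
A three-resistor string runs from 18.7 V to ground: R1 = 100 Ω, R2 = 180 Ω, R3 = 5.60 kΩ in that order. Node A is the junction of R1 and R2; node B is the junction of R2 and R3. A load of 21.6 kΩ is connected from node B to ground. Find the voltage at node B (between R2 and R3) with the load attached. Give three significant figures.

V ≈ 17.6 V

At node B, R3 is in parallel with the load: R3‖R_L = 4447 Ω.
Below node A the resistance is R2 + (R3‖R_L) = 4627 Ω, so V_A = 18.7 × 4627/4727 = 18.30 V.
Then V_B = V_A × (R3‖R_L)/(R2 + R3‖R_L) = 18.30 × 4447/4627 = 17.6 V.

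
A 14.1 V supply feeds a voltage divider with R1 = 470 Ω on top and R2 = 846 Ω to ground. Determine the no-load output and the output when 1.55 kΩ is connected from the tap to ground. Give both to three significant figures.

Unloaded: 9.06 V; loaded: 7.59 V

Open-circuit: V = 14.1 × 846/(470 + 846) = 9.06 V.
With the load, R2 becomes R2‖R_L = 547.3 Ω, so V = 14.1 × 547.3/1017 = 7.59 V.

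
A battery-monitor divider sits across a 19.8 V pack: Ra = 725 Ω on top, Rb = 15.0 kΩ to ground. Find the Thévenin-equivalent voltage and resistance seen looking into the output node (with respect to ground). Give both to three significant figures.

V_th is the open-circuit tap voltage: 19.8 × 15000/(725 + 15000) = 18.9 V.
With the supply zeroed, Ra and Rb appear in parallel from the tap: R_th = Ra‖Rb = (725 × 15000)/15720 = 692 Ω.

V_th = 18.9 V, R_th = 692 Ω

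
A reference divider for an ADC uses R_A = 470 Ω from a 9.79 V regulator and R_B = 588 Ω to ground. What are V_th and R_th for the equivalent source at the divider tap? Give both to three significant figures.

V_th is the open-circuit tap voltage: 9.79 × 588/(470 + 588) = 5.44 V.
With the supply zeroed, R_A and R_B appear in parallel from the tap: R_th = R_A‖R_B = (470 × 588)/1058 = 261 Ω.

V_th = 5.44 V, R_th = 261 Ω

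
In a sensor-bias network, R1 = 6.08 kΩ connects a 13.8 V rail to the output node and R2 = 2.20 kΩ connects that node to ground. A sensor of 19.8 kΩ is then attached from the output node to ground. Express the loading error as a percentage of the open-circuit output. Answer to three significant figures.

7.54 %

The divider's output (Thévenin) resistance is R1‖R2 = 1.615 kΩ.
Fractional drop under load = R_th/(R_th + R_L) = 1.615 / (1.615 + 19.8) = 0.07543.
So the output falls by 7.54 %.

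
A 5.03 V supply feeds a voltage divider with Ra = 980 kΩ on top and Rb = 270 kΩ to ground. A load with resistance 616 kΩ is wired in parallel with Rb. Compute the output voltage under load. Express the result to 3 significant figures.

The load sits in parallel with Rb: Rb‖R_L = (270 × 616) / (270 + 616) = 187.7 kΩ.
V_out = 5.03 × 187.7 / (980 + 187.7) = 5.03 × 187.7/1168 = 0.809 V.

V_out ≈ 0.809 V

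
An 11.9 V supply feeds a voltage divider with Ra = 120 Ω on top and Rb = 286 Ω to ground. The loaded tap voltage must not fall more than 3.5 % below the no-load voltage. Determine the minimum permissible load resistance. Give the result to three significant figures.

Output resistance R_th = Ra‖Rb = (120 × 286)/406.0 = 84.53 Ω.
The fractional drop is R_th/(R_th + R_L); requiring this ≤ 0.0350 gives R_L ≥ R_th(1/0.0350 − 1) = 84.53 × 27.57 = 2.33 kΩ.

R_L(min) ≈ 2.33 kΩ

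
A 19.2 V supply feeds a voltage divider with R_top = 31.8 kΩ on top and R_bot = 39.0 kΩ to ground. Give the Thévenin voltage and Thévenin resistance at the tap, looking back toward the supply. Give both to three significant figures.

V_th is the open-circuit tap voltage: 19.2 × 39.0/(31.8 + 39.0) = 10.6 V.
With the supply zeroed, R_top and R_bot appear in parallel from the tap: R_th = R_top‖R_bot = (31.8 × 39.0)/70.80 = 17.5 kΩ.

V_th = 10.6 V, R_th = 17.5 kΩ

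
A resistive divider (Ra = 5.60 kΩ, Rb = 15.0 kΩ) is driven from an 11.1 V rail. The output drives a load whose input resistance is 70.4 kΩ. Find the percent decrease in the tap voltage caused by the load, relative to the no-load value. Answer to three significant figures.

5.48 %

The divider's output (Thévenin) resistance is Ra‖Rb = 4.078 kΩ.
Fractional drop under load = R_th/(R_th + R_L) = 4.078 / (4.078 + 70.4) = 0.05475.
So the output falls by 5.48 %.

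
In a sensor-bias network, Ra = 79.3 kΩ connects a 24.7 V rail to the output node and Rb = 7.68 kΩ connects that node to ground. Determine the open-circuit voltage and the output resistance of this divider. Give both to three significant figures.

V_th is the open-circuit tap voltage: 24.7 × 7.68/(79.3 + 7.68) = 2.18 V.
With the supply zeroed, Ra and Rb appear in parallel from the tap: R_th = Ra‖Rb = (79.3 × 7.68)/86.98 = 7.00 kΩ.

V_th = 2.18 V, R_th = 7.00 kΩ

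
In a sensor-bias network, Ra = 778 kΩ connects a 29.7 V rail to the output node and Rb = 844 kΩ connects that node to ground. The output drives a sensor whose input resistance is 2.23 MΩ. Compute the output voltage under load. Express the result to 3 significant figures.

V_out ≈ 13.1 V

The load sits in parallel with Rb: Rb‖R_L = (844 × 2230) / (844 + 2230) = 612.3 kΩ.
V_out = 29.7 × 612.3 / (778 + 612.3) = 29.7 × 612.3/1390 = 13.1 V.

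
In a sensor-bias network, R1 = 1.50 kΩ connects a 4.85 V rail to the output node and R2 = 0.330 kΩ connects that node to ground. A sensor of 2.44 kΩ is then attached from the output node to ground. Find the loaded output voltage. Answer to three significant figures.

The load sits in parallel with R2: R2‖R_L = (330 × 2440) / (330 + 2440) = 290.7 Ω.
V_out = 4.85 × 290.7 / (1500 + 290.7) = 4.85 × 290.7/1791 = 0.787 V.

V_out ≈ 0.787 V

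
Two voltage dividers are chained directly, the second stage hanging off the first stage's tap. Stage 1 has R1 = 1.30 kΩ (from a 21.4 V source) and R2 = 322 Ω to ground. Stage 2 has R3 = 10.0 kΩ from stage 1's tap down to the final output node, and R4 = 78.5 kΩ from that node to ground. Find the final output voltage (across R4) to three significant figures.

Stage 2 presents R3+R4 = 88500 Ω as a load on stage 1's tap.
Stage 1's lower leg becomes R2‖(R3+R4) = 320.8 Ω, so V_mid = 21.4 × 320.8/1621 = 4.236 V.
Stage 2 is itself unloaded: V_out = V_mid × R4/(R3+R4) = 4.236 × 78500/88500 = 3.76 V.

V_out ≈ 3.76 V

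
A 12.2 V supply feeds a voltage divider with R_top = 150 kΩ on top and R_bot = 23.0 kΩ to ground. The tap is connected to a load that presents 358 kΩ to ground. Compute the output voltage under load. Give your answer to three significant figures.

The load sits in parallel with R_bot: R_bot‖R_L = (23.0 × 358) / (23.0 + 358) = 21.61 kΩ.
V_out = 12.2 × 21.61 / (150 + 21.61) = 12.2 × 21.61/171.6 = 1.54 V.

V_out ≈ 1.54 V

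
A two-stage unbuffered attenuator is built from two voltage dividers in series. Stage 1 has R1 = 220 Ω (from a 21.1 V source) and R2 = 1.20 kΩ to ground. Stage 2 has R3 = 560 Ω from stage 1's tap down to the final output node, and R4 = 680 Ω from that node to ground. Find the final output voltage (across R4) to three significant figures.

Stage 2 presents R3+R4 = 1240 Ω as a load on stage 1's tap.
Stage 1's lower leg becomes R2‖(R3+R4) = 609.8 Ω, so V_mid = 21.1 × 609.8/829.8 = 15.51 V.
Stage 2 is itself unloaded: V_out = V_mid × R4/(R3+R4) = 15.51 × 680/1240 = 8.50 V.

V_out ≈ 8.50 V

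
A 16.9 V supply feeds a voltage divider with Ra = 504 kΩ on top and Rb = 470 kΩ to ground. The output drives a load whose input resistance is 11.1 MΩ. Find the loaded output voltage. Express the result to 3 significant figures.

V_out ≈ 7.98 V

The load sits in parallel with Rb: Rb‖R_L = (470 × 11100) / (470 + 11100) = 450.9 kΩ.
V_out = 16.9 × 450.9 / (504 + 450.9) = 16.9 × 450.9/954.9 = 7.98 V.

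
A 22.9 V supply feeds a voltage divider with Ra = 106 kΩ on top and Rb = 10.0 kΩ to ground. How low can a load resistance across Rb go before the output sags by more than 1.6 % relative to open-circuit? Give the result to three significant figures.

R_L(min) ≈ 562 kΩ

Output resistance R_th = Ra‖Rb = (106 × 10.0)/116.0 = 9.138 kΩ.
The fractional drop is R_th/(R_th + R_L); requiring this ≤ 0.0160 gives R_L ≥ R_th(1/0.0160 − 1) = 9.138 × 61.50 = 562 kΩ.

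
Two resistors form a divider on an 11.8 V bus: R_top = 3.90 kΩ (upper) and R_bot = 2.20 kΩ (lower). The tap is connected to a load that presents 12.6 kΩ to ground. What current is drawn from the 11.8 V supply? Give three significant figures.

I ≈ 2.04 mA

R_bot‖R_L = 1.873 kΩ, so the source sees R_top + R_bot‖R_L = 5.773 kΩ.
I = 11.8 V / 5.773 kΩ = 2.04 mA.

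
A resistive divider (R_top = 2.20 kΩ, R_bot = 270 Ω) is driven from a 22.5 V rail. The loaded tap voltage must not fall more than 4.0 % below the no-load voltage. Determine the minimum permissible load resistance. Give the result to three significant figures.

Output resistance R_th = R_top‖R_bot = (2200 × 270)/2470 = 240.5 Ω.
The fractional drop is R_th/(R_th + R_L); requiring this ≤ 0.0400 gives R_L ≥ R_th(1/0.0400 − 1) = 240.5 × 24.00 = 5.77 kΩ.

R_L(min) ≈ 5.77 kΩ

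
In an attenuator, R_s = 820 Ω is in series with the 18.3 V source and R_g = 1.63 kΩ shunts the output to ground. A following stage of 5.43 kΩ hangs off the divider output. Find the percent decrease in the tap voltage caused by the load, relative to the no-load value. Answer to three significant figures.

The divider's output (Thévenin) resistance is R_s‖R_g = 545.6 Ω.
Fractional drop under load = R_th/(R_th + R_L) = 545.6 / (545.6 + 5430) = 0.09130.
So the output falls by 9.13 %.

9.13 %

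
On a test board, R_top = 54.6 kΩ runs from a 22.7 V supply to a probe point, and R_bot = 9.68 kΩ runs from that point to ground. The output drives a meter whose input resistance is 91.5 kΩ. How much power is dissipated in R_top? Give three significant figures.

P ≈ 7.01 mW

Total resistance from the source is R_top + (R_bot‖R_L) = 63.35 kΩ, so I = 22.7/63.35 kΩ = 0.3583 mA.
P = I²·R_top = (0.3583 mA)² × 54.6 kΩ = 7.01 mW.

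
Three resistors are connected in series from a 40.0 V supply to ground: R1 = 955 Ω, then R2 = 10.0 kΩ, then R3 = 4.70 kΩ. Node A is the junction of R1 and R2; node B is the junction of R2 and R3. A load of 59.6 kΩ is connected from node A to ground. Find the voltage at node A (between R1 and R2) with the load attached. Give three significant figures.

V ≈ 37.0 V

Below node A the series string R2+R3 = 14700 Ω sits in parallel with the 59600 Ω load: 11790 Ω.
V_A = 40.0 × 11790/(955 + 11790) = 37.0 V.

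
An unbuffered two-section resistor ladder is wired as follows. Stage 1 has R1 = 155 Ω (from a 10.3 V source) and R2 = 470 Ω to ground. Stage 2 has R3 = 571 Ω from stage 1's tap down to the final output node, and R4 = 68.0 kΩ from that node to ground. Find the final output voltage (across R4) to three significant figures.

V_out ≈ 7.67 V

Stage 2 presents R3+R4 = 68570 Ω as a load on stage 1's tap.
Stage 1's lower leg becomes R2‖(R3+R4) = 466.8 Ω, so V_mid = 10.3 × 466.8/621.8 = 7.732 V.
Stage 2 is itself unloaded: V_out = V_mid × R4/(R3+R4) = 7.732 × 68000/68570 = 7.67 V.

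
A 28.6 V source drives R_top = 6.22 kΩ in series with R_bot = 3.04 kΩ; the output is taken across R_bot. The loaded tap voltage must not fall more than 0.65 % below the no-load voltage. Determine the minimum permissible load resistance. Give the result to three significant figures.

Output resistance R_th = R_top‖R_bot = (6.22 × 3.04)/9.260 = 2.042 kΩ.
The fractional drop is R_th/(R_th + R_L); requiring this ≤ 0.00650 gives R_L ≥ R_th(1/0.00650 − 1) = 2.042 × 152.8 = 312 kΩ.

R_L(min) ≈ 312 kΩ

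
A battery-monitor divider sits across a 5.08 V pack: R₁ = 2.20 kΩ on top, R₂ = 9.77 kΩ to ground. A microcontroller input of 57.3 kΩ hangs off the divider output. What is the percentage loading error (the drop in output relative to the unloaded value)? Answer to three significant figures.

3.04 %

The divider's output (Thévenin) resistance is R₁‖R₂ = 1.796 kΩ.
Fractional drop under load = R_th/(R_th + R_L) = 1.796 / (1.796 + 57.3) = 0.03039.
So the output falls by 3.04 %.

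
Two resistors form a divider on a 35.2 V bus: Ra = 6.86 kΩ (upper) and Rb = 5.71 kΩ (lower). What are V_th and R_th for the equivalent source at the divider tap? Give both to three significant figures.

V_th = 16.0 V, R_th = 3.12 kΩ

V_th is the open-circuit tap voltage: 35.2 × 5.71/(6.86 + 5.71) = 16.0 V.
With the supply zeroed, Ra and Rb appear in parallel from the tap: R_th = Ra‖Rb = (6.86 × 5.71)/12.57 = 3.12 kΩ.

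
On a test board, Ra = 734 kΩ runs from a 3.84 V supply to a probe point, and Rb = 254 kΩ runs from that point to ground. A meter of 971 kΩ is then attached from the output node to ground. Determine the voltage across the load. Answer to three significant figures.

The load sits in parallel with Rb: Rb‖R_L = (254 × 971) / (254 + 971) = 201.3 kΩ.
V_out = 3.84 × 201.3 / (734 + 201.3) = 3.84 × 201.3/935.3 = 0.827 V.

V_out ≈ 0.827 V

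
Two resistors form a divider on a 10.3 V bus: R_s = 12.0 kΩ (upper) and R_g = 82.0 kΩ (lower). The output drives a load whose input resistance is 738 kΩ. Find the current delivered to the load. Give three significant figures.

R_g‖R_L = 73.80 kΩ; V_out = 10.3 × 73.80/85.80 = 8.859 V.
I_L = V_out / R_L = 8.859 / 738 kΩ = 0.0120 mA.

I_L ≈ 0.0120 mA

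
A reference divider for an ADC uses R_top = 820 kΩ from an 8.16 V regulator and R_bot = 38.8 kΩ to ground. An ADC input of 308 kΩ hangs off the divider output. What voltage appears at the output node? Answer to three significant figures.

The load sits in parallel with R_bot: R_bot‖R_L = (38.8 × 308) / (38.8 + 308) = 34.46 kΩ.
V_out = 8.16 × 34.46 / (820 + 34.46) = 8.16 × 34.46/854.5 = 0.329 V.

V_out ≈ 0.329 V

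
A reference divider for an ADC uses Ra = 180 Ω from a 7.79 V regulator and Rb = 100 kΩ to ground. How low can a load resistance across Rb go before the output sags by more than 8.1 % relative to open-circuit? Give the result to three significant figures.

R_L(min) ≈ 2.04 kΩ

Output resistance R_th = Ra‖Rb = (180 × 100000)/100200 = 179.7 Ω.
The fractional drop is R_th/(R_th + R_L); requiring this ≤ 0.0810 gives R_L ≥ R_th(1/0.0810 − 1) = 179.7 × 11.35 = 2.04 kΩ.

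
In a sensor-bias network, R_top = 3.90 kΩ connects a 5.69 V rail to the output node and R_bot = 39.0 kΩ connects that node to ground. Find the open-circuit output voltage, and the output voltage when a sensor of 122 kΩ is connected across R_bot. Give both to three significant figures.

Open-circuit: V = 5.69 × 39.0/(3.90 + 39.0) = 5.17 V.
With the load, R_bot becomes R_bot‖R_L = 29.55 kΩ, so V = 5.69 × 29.55/33.45 = 5.03 V.

Unloaded: 5.17 V; loaded: 5.03 V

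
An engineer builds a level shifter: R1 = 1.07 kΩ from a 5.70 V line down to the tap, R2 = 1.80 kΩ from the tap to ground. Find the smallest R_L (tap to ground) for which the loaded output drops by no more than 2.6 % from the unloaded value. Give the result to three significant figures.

R_L(min) ≈ 25.1 kΩ

Output resistance R_th = R1‖R2 = (1070 × 1800)/2870 = 671.1 Ω.
The fractional drop is R_th/(R_th + R_L); requiring this ≤ 0.0260 gives R_L ≥ R_th(1/0.0260 − 1) = 671.1 × 37.46 = 25.1 kΩ.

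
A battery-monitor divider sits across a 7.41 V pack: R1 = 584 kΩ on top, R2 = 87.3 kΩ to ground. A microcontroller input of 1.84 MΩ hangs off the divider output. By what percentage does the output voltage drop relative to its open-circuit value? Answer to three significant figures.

3.96 %

The divider's output (Thévenin) resistance is R1‖R2 = 75.95 kΩ.
Fractional drop under load = R_th/(R_th + R_L) = 75.95 / (75.95 + 1840) = 0.03964.
So the output falls by 3.96 %.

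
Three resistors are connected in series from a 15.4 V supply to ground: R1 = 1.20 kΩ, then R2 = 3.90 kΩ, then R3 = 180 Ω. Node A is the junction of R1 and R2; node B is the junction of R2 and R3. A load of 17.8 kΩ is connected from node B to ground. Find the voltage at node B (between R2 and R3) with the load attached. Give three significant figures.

V ≈ 0.520 V

At node B, R3 is in parallel with the load: R3‖R_L = 178.2 Ω.
Below node A the resistance is R2 + (R3‖R_L) = 4078 Ω, so V_A = 15.4 × 4078/5278 = 11.90 V.
Then V_B = V_A × (R3‖R_L)/(R2 + R3‖R_L) = 11.90 × 178.2/4078 = 0.520 V.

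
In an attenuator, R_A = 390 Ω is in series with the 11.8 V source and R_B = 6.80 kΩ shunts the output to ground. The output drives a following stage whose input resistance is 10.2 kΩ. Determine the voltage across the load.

V_out ≈ 10.8 V

The load sits in parallel with R_B: R_B‖R_L = (6800 × 10200) / (6800 + 10200) = 4080 Ω.
V_out = 11.8 × 4080 / (390 + 4080) = 11.8 × 4080/4470 = 10.8 V.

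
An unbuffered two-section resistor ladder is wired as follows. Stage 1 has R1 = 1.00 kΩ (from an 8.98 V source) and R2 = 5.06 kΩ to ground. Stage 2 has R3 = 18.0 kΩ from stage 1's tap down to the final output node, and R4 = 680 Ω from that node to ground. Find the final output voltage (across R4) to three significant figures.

V_out ≈ 0.261 V

Stage 2 presents R3+R4 = 18680 Ω as a load on stage 1's tap.
Stage 1's lower leg becomes R2‖(R3+R4) = 3981 Ω, so V_mid = 8.98 × 3981/4981 = 7.177 V.
Stage 2 is itself unloaded: V_out = V_mid × R4/(R3+R4) = 7.177 × 680/18680 = 0.261 V.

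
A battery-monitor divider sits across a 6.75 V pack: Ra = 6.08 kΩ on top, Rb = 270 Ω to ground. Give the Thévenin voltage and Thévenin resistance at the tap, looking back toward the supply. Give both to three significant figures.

V_th is the open-circuit tap voltage: 6.75 × 270/(6080 + 270) = 0.287 V.
With the supply zeroed, Ra and Rb appear in parallel from the tap: R_th = Ra‖Rb = (6080 × 270)/6350 = 259 Ω.

V_th = 0.287 V, R_th = 259 Ω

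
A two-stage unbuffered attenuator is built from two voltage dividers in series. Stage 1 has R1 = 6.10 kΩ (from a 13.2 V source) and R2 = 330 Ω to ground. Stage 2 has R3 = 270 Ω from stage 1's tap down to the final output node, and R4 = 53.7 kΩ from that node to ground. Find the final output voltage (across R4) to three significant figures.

V_out ≈ 0.670 V

Stage 2 presents R3+R4 = 53970 Ω as a load on stage 1's tap.
Stage 1's lower leg becomes R2‖(R3+R4) = 328.0 Ω, so V_mid = 13.2 × 328.0/6428 = 0.6735 V.
Stage 2 is itself unloaded: V_out = V_mid × R4/(R3+R4) = 0.6735 × 53700/53970 = 0.670 V.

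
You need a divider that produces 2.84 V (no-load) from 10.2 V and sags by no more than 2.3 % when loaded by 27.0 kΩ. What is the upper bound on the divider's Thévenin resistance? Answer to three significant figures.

Loading drop = R_th/(R_th + R_L) ≤ 0.0230, so R_th ≤ R_L · ε/(1−ε) = 27.0 kΩ × 0.0230/0.9770 = 636 Ω.
(Any R1, R2 with R2/(R1+R2) = 0.278 and R1‖R2 ≤ 636 Ω will meet the spec.)

R_th ≤ 636 Ω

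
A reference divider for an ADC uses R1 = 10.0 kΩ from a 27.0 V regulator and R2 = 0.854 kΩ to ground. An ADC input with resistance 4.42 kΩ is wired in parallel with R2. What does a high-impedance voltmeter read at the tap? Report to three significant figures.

The load sits in parallel with R2: R2‖R_L = (854 × 4420) / (854 + 4420) = 715.7 Ω.
V_out = 27.0 × 715.7 / (10000 + 715.7) = 27.0 × 715.7/10720 = 1.80 V.
(Unloaded it would have been 2.12 V.)

V_out ≈ 1.80 V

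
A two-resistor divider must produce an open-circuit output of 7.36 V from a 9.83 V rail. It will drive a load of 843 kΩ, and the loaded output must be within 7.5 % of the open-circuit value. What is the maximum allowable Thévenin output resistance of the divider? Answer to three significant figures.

Loading drop = R_th/(R_th + R_L) ≤ 0.0750, so R_th ≤ R_L · ε/(1−ε) = 843 kΩ × 0.0750/0.9250 = 68.4 kΩ.
(Any R1, R2 with R2/(R1+R2) = 0.749 and R1‖R2 ≤ 68.4 kΩ will meet the spec.)

R_th ≤ 68.4 kΩ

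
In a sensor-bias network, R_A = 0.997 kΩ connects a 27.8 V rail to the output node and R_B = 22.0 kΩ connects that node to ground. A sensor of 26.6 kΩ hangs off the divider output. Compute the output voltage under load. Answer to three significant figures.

V_out ≈ 25.7 V

The load sits in parallel with R_B: R_B‖R_L = (22000 × 26600) / (22000 + 26600) = 12040 Ω.
V_out = 27.8 × 12040 / (997 + 12040) = 27.8 × 12040/13040 = 25.7 V.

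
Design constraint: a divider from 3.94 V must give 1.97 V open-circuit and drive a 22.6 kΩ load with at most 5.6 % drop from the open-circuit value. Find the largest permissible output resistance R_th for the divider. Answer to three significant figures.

Loading drop = R_th/(R_th + R_L) ≤ 0.0560, so R_th ≤ R_L · ε/(1−ε) = 22.6 kΩ × 0.0560/0.9440 = 1.34 kΩ.
(Any R1, R2 with R2/(R1+R2) = 0.500 and R1‖R2 ≤ 1.34 kΩ will meet the spec.)

R_th ≤ 1.34 kΩ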